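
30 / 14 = 15 / 7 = 2.14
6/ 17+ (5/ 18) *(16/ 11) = 1274/ 1683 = 0.76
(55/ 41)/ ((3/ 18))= 330/ 41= 8.05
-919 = -919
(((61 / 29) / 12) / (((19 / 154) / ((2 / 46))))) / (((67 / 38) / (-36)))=-56364 / 44689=-1.26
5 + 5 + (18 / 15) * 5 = 16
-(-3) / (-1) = -3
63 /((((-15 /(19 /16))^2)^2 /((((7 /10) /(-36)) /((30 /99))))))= -70243019 /442368000000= -0.00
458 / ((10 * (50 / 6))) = 687 / 125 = 5.50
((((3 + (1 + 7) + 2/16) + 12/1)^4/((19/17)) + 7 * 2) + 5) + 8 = 255898.72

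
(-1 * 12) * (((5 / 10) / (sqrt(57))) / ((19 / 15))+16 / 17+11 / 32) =-2097 / 136 - 30 * sqrt(57) / 361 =-16.05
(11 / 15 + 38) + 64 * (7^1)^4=2305541 / 15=153702.73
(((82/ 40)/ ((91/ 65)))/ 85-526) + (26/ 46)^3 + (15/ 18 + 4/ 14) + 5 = -6449444647/ 12410340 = -519.68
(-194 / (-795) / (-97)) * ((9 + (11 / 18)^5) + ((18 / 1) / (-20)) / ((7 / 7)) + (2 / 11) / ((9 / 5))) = -861157949 / 41310680400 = -0.02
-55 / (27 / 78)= -1430 / 9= -158.89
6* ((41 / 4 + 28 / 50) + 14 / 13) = 46359 / 650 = 71.32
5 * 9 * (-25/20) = -225/4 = -56.25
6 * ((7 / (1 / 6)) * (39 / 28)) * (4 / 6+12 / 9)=702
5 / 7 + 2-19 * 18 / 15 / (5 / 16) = -12293 / 175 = -70.25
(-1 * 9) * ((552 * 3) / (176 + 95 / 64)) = -953856 / 11359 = -83.97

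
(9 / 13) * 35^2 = 11025 / 13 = 848.08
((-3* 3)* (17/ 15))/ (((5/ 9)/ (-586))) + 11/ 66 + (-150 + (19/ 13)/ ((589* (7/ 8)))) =4489253149/ 423150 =10609.13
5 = 5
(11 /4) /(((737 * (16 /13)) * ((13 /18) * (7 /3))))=27 /15008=0.00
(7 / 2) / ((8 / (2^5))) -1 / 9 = 125 / 9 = 13.89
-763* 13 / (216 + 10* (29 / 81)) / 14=-114777 / 35572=-3.23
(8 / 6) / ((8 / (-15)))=-5 / 2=-2.50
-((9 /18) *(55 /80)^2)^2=-14641 /262144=-0.06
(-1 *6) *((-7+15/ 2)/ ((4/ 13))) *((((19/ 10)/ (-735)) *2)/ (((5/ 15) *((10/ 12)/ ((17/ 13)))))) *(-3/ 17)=-513/ 12250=-0.04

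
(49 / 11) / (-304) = -49 / 3344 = -0.01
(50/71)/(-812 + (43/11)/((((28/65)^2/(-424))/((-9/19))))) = 1024100/4971958961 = 0.00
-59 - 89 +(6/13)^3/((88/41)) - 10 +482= 7831215/24167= 324.05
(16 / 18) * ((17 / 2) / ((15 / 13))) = 884 / 135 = 6.55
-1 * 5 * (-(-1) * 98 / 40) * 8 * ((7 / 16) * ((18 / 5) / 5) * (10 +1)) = -33957 / 100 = -339.57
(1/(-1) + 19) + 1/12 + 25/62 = 6877/372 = 18.49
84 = 84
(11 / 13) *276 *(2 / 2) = 3036 / 13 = 233.54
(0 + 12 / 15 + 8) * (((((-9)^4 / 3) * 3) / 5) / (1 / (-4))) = -1154736 / 25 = -46189.44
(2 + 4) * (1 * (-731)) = -4386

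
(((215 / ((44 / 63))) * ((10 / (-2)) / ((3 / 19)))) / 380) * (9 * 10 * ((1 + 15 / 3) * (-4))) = 609525 / 11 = 55411.36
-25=-25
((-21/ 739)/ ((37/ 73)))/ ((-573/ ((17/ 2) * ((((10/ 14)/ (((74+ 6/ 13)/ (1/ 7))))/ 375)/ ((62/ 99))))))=48399/ 9972910824800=0.00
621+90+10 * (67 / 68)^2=1666277 / 2312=720.71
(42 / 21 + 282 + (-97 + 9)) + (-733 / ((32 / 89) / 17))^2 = 1229945523545 / 1024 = 1201118675.34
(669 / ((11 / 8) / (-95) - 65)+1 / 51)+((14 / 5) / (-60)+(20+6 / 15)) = 423476287 / 41999350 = 10.08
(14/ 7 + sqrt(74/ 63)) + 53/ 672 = sqrt(518)/ 21 + 1397/ 672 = 3.16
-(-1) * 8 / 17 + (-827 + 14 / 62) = -435462 / 527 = -826.30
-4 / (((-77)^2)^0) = -4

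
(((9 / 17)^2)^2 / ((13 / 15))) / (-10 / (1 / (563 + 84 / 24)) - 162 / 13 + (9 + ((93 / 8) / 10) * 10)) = -787320 / 49136323031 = -0.00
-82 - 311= -393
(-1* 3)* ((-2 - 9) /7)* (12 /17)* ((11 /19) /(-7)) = -0.28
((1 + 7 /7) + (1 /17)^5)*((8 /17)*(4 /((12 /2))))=45435440 /72412707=0.63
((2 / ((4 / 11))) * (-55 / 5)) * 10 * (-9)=5445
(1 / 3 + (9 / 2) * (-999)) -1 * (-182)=-25879 / 6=-4313.17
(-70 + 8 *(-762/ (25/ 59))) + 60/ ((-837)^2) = -84398481022/ 5838075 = -14456.56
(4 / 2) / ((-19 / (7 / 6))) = -7 / 57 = -0.12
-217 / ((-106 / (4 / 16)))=217 / 424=0.51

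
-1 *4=-4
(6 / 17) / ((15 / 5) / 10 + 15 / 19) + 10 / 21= 2190 / 2737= 0.80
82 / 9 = 9.11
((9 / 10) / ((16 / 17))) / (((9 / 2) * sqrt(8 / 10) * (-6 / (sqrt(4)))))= -17 * sqrt(5) / 480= -0.08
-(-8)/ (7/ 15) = 120/ 7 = 17.14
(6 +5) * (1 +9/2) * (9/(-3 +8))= 108.90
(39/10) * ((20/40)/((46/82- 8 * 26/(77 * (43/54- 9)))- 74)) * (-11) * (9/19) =5399805411/38854129420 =0.14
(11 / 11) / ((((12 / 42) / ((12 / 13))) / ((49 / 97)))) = 2058 / 1261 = 1.63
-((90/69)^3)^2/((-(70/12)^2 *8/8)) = 1049760000/7253758561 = 0.14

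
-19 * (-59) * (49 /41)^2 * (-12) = -32298252 /1681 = -19213.71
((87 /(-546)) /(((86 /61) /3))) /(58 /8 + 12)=-5307 /301301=-0.02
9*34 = 306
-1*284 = -284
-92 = -92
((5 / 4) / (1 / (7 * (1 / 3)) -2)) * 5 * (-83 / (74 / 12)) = 43575 / 814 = 53.53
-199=-199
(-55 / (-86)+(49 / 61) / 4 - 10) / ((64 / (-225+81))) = 864927 / 41968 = 20.61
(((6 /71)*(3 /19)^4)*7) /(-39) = -1134 /120286283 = -0.00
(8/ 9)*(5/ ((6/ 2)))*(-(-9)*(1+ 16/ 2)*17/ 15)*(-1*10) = -1360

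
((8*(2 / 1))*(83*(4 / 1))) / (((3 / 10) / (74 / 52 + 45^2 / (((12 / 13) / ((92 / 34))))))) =69702842240 / 663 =105132492.07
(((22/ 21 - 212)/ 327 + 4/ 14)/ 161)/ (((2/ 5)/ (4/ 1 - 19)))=30850/ 368529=0.08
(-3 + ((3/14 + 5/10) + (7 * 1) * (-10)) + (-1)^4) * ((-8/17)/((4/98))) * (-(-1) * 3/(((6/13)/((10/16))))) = 227045/68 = 3338.90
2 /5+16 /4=22 /5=4.40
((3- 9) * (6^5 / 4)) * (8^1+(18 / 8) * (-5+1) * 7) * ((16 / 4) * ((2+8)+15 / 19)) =526046400 / 19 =27686652.63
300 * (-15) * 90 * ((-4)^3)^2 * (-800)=1327104000000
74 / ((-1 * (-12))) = 37 / 6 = 6.17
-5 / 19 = -0.26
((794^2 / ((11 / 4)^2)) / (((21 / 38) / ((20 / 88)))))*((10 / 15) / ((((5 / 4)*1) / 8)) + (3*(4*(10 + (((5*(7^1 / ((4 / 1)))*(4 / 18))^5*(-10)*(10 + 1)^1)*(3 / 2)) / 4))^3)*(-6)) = 351560621697886447003414646235143851 / 6062736364170571008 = 57987120102324067.59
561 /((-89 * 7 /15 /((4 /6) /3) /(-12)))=22440 /623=36.02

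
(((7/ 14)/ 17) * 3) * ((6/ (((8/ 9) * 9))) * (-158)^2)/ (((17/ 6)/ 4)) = 674028/ 289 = 2332.28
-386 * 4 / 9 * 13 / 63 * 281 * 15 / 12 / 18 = -3525145 / 5103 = -690.80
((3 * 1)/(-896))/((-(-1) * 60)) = -1/17920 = -0.00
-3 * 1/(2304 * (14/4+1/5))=-5/14208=-0.00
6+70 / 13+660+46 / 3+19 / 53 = 687.08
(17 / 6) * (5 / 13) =85 / 78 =1.09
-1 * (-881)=881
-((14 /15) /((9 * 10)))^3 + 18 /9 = 615093407 /307546875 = 2.00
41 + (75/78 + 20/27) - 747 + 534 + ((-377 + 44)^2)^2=8632051845793/702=12296370150.70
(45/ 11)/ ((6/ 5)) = 3.41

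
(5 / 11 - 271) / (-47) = 2976 / 517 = 5.76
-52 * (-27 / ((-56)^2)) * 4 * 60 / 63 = 585 / 343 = 1.71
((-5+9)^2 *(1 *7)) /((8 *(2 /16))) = 112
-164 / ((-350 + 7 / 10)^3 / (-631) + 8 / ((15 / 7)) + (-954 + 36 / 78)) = -4035876000 / 1638738547723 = -0.00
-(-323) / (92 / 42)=6783 / 46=147.46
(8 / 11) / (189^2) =0.00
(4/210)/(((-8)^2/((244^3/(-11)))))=-453962/1155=-393.04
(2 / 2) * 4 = 4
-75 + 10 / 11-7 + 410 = 3618 / 11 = 328.91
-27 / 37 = -0.73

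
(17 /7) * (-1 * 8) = -136 /7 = -19.43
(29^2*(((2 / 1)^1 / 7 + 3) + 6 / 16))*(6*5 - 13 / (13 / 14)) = 344810 / 7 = 49258.57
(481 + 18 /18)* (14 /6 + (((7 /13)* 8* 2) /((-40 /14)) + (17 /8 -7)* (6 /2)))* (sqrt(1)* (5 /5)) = -5754839 /780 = -7378.00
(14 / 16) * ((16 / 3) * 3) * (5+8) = 182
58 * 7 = 406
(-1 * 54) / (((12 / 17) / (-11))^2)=-104907 / 8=-13113.38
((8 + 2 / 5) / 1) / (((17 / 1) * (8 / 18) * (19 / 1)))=189 / 3230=0.06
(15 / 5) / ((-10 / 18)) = -27 / 5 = -5.40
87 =87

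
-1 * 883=-883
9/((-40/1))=-9/40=-0.22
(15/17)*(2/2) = 15/17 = 0.88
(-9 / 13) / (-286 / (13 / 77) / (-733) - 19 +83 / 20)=131940 / 2389673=0.06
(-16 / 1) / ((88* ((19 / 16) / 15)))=-2.30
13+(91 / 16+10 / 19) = 5841 / 304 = 19.21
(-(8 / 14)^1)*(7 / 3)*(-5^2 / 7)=100 / 21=4.76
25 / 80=5 / 16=0.31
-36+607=571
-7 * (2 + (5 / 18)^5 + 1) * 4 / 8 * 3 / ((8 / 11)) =-436730833 / 10077696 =-43.34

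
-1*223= -223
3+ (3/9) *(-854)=-845/3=-281.67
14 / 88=7 / 44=0.16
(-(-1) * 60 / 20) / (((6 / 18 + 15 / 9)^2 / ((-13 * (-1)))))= 39 / 4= 9.75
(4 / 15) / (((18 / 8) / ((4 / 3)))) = 64 / 405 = 0.16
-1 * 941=-941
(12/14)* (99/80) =297/280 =1.06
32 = 32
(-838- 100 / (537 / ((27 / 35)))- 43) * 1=-1104073 / 1253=-881.14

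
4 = 4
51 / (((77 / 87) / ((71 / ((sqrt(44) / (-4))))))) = -630054* sqrt(11) / 847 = -2467.12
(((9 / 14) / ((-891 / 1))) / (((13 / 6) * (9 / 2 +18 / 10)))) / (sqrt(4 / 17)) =-5 * sqrt(17) / 189189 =-0.00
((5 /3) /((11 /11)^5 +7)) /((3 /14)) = 35 /36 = 0.97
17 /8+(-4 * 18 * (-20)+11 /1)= 11625 /8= 1453.12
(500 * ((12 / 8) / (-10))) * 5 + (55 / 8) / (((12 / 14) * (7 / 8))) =-2195 / 6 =-365.83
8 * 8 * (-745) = -47680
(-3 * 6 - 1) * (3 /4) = -57 /4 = -14.25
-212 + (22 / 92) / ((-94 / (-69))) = -39823 / 188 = -211.82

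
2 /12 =1 /6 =0.17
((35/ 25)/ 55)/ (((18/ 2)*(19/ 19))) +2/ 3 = 1657/ 2475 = 0.67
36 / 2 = 18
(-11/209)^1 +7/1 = 132/19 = 6.95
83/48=1.73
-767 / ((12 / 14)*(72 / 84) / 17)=-638911 / 36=-17747.53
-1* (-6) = 6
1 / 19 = 0.05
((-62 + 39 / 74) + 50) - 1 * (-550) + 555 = 80921 / 74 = 1093.53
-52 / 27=-1.93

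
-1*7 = -7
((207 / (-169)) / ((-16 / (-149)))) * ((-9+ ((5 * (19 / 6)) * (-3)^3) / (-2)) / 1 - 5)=-24643557 / 10816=-2278.44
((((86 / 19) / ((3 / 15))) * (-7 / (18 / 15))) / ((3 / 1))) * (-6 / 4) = 7525 / 114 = 66.01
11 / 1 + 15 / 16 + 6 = 287 / 16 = 17.94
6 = 6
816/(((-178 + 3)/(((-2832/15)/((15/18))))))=1056.42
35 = 35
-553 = -553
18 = 18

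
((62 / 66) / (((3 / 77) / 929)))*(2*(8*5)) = 16127440 / 9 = 1791937.78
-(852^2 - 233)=-725671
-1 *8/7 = -8/7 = -1.14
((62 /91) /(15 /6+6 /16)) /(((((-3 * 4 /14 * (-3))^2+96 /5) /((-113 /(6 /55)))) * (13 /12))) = -1740200 /198237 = -8.78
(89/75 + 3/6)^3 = 16194277/3375000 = 4.80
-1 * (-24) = 24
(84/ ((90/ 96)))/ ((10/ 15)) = 672/ 5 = 134.40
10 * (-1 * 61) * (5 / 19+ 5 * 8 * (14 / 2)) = -3248250 / 19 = -170960.53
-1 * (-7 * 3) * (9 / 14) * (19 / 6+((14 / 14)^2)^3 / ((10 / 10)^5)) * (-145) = -32625 / 4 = -8156.25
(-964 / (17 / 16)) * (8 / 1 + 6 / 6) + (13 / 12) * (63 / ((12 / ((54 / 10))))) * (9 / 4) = -44045199 / 5440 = -8096.54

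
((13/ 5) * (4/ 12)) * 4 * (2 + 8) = 104/ 3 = 34.67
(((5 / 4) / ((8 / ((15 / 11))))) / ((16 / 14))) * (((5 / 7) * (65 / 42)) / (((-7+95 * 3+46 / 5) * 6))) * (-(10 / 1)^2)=-1015625 / 84919296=-0.01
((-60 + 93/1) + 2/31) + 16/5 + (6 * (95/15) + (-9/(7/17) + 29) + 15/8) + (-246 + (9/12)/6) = -176413/1085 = -162.59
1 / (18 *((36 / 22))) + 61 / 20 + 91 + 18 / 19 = 95.03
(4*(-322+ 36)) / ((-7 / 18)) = 20592 / 7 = 2941.71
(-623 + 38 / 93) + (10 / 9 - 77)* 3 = -26358 / 31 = -850.26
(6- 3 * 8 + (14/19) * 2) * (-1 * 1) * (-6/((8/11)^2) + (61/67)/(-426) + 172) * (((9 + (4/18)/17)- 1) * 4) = 7060839822635/82971594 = 85099.48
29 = 29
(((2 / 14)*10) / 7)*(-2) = -20 / 49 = -0.41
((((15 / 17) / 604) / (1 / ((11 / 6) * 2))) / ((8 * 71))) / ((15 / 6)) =11 / 2916112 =0.00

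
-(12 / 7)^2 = -144 / 49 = -2.94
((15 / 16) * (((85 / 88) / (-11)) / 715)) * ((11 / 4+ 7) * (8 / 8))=-765 / 681472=-0.00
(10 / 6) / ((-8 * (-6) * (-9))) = -5 / 1296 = -0.00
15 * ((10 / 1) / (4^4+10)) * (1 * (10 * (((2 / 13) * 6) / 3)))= 3000 / 1729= 1.74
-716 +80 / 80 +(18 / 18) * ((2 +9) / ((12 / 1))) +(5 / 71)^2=-43196029 / 60492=-714.08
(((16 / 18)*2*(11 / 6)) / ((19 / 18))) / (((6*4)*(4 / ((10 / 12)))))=55 / 2052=0.03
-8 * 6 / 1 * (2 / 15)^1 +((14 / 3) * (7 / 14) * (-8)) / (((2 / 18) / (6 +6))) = -2022.40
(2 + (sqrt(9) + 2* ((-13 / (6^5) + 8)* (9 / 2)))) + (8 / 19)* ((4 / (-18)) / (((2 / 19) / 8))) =60371 / 864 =69.87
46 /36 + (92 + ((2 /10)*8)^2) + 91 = 84077 /450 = 186.84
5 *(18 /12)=15 /2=7.50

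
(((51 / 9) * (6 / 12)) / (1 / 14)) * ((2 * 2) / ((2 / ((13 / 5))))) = 3094 / 15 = 206.27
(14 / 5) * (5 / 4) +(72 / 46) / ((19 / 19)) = 233 / 46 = 5.07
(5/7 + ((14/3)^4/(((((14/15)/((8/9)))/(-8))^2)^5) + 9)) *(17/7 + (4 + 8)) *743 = 13201704173721309468553890292/3938980639167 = 3351553455848707.47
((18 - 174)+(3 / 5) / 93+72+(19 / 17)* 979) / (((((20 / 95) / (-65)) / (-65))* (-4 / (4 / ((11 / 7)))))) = -74787497330 / 5797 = -12901069.06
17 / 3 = 5.67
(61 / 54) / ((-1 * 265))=-61 / 14310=-0.00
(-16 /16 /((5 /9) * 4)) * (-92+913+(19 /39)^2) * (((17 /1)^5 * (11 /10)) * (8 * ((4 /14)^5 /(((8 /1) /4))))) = -312144134440864 /71009575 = -4395803.45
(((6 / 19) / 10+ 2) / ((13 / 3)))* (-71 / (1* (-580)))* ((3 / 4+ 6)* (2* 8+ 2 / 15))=44767701 / 7163000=6.25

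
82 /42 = 41 /21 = 1.95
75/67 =1.12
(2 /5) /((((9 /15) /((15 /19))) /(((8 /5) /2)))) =8 /19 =0.42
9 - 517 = -508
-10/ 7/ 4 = -5/ 14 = -0.36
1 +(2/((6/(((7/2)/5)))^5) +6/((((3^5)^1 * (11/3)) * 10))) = 4279864877/4276800000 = 1.00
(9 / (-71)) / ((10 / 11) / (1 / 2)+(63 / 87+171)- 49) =-957 / 940253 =-0.00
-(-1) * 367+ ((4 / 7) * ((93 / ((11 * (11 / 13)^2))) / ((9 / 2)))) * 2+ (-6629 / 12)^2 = 409919311565 / 1341648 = 305534.17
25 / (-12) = -25 / 12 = -2.08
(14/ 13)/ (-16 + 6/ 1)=-7/ 65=-0.11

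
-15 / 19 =-0.79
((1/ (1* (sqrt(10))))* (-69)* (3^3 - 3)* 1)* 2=-1656* sqrt(10)/ 5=-1047.35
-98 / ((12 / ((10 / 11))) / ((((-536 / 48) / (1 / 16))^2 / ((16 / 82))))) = -1214599.46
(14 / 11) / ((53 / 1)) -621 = -362029 / 583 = -620.98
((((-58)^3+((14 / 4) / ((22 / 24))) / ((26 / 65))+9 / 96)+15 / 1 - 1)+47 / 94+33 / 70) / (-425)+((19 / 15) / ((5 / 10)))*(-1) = 456.50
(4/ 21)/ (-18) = -2/ 189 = -0.01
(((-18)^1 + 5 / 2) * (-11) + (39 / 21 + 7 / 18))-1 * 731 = -35170 / 63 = -558.25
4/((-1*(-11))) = 4/11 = 0.36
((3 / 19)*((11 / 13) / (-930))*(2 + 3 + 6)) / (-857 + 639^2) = -121 / 31199518480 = -0.00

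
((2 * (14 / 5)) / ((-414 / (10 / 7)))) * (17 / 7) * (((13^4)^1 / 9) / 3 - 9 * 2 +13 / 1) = -1932968 / 39123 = -49.41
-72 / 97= -0.74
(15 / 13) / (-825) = -0.00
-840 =-840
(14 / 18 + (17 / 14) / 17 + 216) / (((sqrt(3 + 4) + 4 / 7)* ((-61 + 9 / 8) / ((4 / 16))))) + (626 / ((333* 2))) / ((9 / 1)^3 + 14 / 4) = 6022225118 / 76412625885-191261* sqrt(7) / 1409697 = -0.28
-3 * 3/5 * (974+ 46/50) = -219357/125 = -1754.86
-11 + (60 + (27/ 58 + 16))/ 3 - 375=-62729/ 174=-360.51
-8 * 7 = -56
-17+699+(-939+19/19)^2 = 880526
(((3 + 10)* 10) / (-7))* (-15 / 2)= 975 / 7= 139.29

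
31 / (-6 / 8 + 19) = 124 / 73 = 1.70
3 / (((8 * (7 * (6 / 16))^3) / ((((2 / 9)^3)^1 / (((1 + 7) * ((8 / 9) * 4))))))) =0.00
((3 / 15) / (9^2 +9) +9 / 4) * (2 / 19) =0.24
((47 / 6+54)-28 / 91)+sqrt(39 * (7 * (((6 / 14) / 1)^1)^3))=9 * sqrt(13) / 7+4799 / 78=66.16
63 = 63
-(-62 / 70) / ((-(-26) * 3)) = 31 / 2730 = 0.01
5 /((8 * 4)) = 5 /32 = 0.16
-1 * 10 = -10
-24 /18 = -4 /3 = -1.33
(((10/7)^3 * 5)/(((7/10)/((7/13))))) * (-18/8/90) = -1250/4459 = -0.28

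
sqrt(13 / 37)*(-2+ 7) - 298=-298+ 5*sqrt(481) / 37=-295.04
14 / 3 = 4.67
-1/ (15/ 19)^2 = -361/ 225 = -1.60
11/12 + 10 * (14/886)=1.07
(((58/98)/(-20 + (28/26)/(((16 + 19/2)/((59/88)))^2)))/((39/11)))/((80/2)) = -33465333/160375851685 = -0.00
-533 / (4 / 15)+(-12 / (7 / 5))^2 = -377355 / 196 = -1925.28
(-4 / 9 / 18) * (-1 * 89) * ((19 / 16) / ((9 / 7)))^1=11837 / 5832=2.03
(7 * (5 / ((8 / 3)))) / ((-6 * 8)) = -35 / 128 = -0.27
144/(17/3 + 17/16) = 6912/323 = 21.40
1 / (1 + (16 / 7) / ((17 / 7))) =17 / 33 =0.52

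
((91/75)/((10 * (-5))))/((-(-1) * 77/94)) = -611/20625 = -0.03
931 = 931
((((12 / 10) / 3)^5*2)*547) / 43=35008 / 134375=0.26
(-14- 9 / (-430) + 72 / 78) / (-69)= 72983 / 385710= 0.19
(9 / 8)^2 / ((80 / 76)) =1539 / 1280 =1.20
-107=-107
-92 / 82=-1.12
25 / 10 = 5 / 2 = 2.50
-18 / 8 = -9 / 4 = -2.25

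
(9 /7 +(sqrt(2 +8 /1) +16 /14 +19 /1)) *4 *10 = 40 *sqrt(10) +6000 /7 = 983.63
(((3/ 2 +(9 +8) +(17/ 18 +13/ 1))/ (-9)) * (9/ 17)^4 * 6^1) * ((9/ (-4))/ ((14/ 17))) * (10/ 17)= 1596510/ 584647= 2.73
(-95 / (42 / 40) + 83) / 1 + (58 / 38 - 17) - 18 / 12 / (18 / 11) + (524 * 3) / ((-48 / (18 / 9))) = -47543 / 532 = -89.37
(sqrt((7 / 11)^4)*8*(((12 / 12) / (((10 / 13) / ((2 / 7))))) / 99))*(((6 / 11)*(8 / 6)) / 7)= 832 / 658845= 0.00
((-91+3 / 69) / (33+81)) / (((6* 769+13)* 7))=-1046 / 42461979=-0.00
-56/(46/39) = -1092/23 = -47.48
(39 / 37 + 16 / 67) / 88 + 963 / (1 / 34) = 7142735989 / 218152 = 32742.01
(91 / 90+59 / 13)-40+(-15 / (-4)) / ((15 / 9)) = -75349 / 2340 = -32.20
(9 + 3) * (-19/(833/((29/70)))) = -0.11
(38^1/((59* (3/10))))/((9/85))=32300/1593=20.28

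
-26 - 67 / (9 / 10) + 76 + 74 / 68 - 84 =-107.36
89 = 89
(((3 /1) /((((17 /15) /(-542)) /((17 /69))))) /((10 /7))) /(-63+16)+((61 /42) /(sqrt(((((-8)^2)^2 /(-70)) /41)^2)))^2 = 1028353628329 /163225534464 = 6.30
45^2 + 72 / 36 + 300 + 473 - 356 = 2444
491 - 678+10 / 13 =-2421 / 13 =-186.23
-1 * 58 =-58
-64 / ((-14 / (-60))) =-1920 / 7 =-274.29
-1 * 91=-91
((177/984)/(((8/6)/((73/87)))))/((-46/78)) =-0.19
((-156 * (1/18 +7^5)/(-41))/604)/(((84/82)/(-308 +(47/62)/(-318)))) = -23882532661325/750233232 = -31833.48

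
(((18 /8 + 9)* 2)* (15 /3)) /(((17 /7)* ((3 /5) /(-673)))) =-51959.56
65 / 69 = 0.94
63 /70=9 /10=0.90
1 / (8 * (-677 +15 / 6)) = -1 / 5396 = -0.00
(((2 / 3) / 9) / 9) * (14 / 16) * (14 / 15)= 0.01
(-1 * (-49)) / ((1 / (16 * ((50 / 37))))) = 39200 / 37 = 1059.46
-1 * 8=-8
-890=-890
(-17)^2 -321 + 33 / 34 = -1055 / 34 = -31.03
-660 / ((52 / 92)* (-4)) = 3795 / 13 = 291.92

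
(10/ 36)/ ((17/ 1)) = 5/ 306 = 0.02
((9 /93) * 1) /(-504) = -1 /5208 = -0.00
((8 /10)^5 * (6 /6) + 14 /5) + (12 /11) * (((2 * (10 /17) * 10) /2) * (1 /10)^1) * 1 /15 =1852738 /584375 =3.17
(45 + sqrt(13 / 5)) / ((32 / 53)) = 77.20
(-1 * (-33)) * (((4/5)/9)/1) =44/15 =2.93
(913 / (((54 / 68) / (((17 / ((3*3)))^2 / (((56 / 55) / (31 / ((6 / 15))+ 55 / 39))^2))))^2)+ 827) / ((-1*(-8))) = 289419169785141484260602554639297 / 3482235033849158565888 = 83113048651.75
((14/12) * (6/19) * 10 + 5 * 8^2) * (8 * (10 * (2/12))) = 82000/19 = 4315.79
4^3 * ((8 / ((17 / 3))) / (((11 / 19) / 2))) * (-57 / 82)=-216.97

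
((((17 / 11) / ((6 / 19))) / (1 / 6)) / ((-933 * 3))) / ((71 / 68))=-21964 / 2186019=-0.01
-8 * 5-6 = -46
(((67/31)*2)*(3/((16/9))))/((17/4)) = 1809/1054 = 1.72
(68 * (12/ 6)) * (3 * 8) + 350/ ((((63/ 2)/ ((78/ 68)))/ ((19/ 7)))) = 3298.59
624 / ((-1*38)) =-312 / 19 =-16.42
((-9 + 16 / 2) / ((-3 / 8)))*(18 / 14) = 24 / 7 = 3.43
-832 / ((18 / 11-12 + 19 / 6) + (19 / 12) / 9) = 988416 / 8341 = 118.50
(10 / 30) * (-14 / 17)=-14 / 51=-0.27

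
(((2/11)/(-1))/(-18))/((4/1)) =1/396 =0.00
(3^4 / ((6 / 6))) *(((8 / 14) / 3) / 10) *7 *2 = 108 / 5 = 21.60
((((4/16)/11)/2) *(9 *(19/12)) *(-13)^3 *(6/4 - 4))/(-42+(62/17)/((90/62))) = -479000925/21266432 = -22.52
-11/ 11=-1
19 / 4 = 4.75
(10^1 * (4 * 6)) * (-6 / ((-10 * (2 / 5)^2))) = 900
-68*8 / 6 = -272 / 3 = -90.67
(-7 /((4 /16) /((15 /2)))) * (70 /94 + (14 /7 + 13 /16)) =-280875 /376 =-747.01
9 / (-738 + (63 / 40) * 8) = -5 / 403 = -0.01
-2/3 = -0.67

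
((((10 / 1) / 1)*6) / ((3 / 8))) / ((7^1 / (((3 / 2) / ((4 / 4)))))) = 240 / 7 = 34.29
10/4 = 5/2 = 2.50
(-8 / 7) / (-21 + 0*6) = 8 / 147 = 0.05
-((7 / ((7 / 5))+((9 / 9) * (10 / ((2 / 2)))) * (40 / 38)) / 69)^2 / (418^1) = -87025 / 718425378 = -0.00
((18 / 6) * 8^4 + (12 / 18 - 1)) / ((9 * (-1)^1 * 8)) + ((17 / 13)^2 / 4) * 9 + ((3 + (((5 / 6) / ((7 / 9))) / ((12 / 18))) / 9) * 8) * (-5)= -75114311 / 255528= -293.96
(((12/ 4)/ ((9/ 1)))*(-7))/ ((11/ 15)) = -35/ 11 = -3.18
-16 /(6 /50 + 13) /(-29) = 50 /1189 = 0.04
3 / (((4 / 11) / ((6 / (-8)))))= -99 / 16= -6.19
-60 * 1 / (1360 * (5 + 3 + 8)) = -3 / 1088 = -0.00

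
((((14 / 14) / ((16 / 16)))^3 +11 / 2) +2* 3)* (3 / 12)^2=25 / 32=0.78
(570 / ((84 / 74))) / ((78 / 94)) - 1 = 164932 / 273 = 604.15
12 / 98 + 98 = 4808 / 49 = 98.12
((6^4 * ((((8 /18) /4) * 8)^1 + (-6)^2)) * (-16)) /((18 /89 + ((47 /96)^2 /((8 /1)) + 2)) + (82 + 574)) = -5019298430976 /4319182841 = -1162.09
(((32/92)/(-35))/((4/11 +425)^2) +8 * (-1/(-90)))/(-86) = -7049554846/6820448527935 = -0.00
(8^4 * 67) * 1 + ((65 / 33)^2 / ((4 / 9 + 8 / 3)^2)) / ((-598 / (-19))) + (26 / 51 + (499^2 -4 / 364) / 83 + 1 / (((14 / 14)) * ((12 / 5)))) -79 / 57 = 1265786205439452689 / 4562516902944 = 277431.57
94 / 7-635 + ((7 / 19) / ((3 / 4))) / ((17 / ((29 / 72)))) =-621.56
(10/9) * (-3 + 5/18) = -245/81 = -3.02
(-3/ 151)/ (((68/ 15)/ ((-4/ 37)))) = 45/ 94979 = 0.00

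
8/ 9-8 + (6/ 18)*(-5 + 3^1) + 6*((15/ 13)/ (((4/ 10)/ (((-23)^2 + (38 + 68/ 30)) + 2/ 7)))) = 8067035/ 819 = 9849.86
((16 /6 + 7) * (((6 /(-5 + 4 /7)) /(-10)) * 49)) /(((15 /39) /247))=31939817 /775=41212.67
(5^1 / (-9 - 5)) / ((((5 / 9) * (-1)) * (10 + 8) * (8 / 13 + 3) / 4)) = 13 / 329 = 0.04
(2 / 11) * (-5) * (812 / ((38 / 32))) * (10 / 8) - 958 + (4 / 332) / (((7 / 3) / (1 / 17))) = -3581616867 / 2064293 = -1735.03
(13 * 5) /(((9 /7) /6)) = 910 /3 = 303.33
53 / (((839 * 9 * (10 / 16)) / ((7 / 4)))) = 742 / 37755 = 0.02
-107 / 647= -0.17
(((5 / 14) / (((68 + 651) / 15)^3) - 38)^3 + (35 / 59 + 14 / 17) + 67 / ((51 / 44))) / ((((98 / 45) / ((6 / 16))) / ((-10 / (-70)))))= -1045828649122648478589061700471585400885 / 775638139928255812181477333107944064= -1348.35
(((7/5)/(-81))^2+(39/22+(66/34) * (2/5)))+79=5002682411/61345350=81.55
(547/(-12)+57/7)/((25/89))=-55981/420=-133.29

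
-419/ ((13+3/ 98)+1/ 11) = -31.93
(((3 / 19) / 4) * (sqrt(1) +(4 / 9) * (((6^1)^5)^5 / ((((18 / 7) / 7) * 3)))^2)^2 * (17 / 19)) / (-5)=-4462101644342746692283308026851917082783295493149486634862138300503372897189939 / 7220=-618019618330020317490762900000000000000000000000000000000000000000000000000.00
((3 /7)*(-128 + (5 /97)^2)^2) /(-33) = -1450403522929 /6816754637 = -212.77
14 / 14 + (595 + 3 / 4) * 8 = 4767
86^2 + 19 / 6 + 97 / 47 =2087147 / 282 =7401.23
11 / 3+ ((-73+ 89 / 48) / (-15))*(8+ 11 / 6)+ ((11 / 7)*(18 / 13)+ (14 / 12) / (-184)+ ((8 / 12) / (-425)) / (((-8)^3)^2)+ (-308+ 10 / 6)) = -799136976607637 / 3147979161600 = -253.86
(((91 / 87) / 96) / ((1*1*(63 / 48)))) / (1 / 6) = 13 / 261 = 0.05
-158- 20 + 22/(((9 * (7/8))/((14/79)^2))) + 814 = 35728412/56169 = 636.09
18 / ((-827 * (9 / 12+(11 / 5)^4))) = -0.00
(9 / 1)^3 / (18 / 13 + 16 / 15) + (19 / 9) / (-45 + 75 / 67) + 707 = 6351431983 / 6323940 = 1004.35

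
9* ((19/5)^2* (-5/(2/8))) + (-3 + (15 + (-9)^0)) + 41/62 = -801517/310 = -2585.54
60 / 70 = 6 / 7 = 0.86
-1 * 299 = -299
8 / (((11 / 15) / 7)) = 840 / 11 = 76.36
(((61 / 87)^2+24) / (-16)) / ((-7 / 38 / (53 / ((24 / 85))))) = 15867344315 / 10172736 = 1559.79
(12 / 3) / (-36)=-1 / 9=-0.11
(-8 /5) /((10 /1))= -4 /25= -0.16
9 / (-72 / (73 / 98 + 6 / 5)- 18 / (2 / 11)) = -953 / 14403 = -0.07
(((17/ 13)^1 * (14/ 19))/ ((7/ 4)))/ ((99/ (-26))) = -272/ 1881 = -0.14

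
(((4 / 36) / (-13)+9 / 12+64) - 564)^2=54593724409 / 219024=249259.10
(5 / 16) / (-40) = -1 / 128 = -0.01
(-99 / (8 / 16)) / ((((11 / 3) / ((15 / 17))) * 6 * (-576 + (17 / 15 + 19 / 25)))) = 10125 / 731986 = 0.01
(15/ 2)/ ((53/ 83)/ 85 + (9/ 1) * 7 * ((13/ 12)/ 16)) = 3386400/ 1929407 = 1.76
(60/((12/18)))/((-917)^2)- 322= -270766168/840889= -322.00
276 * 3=828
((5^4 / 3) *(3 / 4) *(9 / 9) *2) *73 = 45625 / 2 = 22812.50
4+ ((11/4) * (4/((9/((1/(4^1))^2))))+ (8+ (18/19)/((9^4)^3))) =115206843393473/9539842121136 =12.08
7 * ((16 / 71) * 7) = 784 / 71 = 11.04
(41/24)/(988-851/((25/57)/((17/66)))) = 11275/3222324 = 0.00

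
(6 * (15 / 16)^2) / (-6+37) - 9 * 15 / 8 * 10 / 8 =-83025 / 3968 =-20.92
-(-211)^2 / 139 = -44521 / 139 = -320.29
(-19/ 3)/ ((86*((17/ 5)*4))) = -95/ 17544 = -0.01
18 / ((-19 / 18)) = -324 / 19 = -17.05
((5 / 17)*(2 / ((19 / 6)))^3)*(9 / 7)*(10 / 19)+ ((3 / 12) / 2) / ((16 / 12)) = 0.14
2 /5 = 0.40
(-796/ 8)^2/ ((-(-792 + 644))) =39601/ 592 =66.89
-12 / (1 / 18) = -216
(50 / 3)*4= 200 / 3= 66.67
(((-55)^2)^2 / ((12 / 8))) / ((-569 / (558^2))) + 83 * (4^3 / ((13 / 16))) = -24692803394552 / 7397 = -3338218655.48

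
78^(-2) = 1 / 6084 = 0.00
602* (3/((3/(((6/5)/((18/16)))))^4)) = 39452672/1366875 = 28.86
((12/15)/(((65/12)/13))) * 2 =96/25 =3.84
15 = 15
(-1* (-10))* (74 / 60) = 37 / 3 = 12.33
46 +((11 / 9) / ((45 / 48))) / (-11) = 6194 / 135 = 45.88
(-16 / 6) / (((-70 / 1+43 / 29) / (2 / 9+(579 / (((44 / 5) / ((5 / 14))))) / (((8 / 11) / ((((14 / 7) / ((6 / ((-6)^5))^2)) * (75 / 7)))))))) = 118979011102736 / 2628801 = 45259801.37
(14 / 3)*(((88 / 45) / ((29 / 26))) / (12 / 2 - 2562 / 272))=-4356352 / 1820475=-2.39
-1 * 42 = -42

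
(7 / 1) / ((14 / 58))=29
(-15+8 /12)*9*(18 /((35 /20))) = -9288 /7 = -1326.86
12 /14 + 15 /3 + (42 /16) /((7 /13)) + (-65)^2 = 237201 /56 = 4235.73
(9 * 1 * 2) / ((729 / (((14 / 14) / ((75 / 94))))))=188 / 6075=0.03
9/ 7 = 1.29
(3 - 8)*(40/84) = -50/21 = -2.38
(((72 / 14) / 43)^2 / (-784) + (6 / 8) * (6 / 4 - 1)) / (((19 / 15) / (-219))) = -43748641215 / 674796248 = -64.83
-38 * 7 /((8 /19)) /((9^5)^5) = -2527 /2871591950767410355080996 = -0.00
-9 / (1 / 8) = -72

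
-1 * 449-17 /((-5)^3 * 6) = -448.98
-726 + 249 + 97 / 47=-22322 / 47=-474.94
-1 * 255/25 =-51/5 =-10.20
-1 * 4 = -4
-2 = -2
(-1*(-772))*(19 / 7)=14668 / 7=2095.43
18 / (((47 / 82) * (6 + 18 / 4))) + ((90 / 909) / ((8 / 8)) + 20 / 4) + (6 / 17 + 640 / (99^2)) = 47105411417 / 5536516293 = 8.51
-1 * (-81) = 81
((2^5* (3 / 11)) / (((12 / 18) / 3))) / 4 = 108 / 11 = 9.82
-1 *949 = -949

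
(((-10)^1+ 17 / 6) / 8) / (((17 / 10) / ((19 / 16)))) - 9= -62837 / 6528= -9.63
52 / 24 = 13 / 6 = 2.17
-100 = -100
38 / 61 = 0.62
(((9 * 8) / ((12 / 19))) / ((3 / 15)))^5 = 60169205700000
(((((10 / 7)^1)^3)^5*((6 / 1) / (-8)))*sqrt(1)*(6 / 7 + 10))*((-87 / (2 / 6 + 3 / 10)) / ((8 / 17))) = 16638750000000000000 / 33232930569601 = 500670.56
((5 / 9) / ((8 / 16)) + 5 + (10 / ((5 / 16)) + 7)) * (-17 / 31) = -6902 / 279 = -24.74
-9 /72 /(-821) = 1 /6568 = 0.00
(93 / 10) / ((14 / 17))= 1581 / 140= 11.29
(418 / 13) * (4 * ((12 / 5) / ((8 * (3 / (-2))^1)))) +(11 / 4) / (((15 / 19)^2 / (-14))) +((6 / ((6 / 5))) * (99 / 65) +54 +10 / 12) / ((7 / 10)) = 1.72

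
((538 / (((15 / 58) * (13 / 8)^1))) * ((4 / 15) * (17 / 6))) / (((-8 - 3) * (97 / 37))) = -314037056 / 9362925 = -33.54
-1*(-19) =19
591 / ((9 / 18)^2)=2364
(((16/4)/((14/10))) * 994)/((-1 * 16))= -355/2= -177.50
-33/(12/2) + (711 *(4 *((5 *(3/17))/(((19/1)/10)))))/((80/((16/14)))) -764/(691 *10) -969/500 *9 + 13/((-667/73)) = -2921804253007/521044058500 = -5.61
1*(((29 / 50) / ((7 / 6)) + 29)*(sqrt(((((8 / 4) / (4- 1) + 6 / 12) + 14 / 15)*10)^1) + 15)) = 5162*sqrt(21) / 175 + 15486 / 35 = 577.63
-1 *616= -616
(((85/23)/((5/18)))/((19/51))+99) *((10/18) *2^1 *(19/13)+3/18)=2740679/11362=241.21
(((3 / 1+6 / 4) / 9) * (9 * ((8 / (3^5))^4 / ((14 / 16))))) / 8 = 2048 / 2711943423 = 0.00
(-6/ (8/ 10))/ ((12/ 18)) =-45/ 4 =-11.25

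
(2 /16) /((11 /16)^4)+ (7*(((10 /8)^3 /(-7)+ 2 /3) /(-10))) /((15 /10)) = 15964999 /42166080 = 0.38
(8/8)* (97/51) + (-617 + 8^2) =-28106/51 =-551.10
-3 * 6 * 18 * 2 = -648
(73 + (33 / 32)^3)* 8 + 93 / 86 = 104594507 / 176128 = 593.86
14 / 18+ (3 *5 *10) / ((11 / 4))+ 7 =6170 / 99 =62.32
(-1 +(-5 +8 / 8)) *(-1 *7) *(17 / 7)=85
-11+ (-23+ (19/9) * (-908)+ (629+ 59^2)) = 19432/9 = 2159.11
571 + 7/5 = 2862/5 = 572.40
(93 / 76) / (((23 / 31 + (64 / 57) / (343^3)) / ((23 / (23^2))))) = 349018346943 / 4867129430012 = 0.07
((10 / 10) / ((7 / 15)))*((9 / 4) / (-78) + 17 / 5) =7.22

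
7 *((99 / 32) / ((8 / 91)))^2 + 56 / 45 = 25569725531 / 2949120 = 8670.29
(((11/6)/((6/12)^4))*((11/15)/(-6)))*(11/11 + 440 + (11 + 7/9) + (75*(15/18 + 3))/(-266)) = -52337945/32319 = -1619.42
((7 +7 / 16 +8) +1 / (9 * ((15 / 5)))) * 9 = 6685 / 48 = 139.27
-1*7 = -7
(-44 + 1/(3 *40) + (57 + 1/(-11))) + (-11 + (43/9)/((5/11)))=49217/3960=12.43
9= 9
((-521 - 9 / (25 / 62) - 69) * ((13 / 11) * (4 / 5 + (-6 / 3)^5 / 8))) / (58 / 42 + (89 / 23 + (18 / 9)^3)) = 174.76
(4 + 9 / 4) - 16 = -39 / 4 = -9.75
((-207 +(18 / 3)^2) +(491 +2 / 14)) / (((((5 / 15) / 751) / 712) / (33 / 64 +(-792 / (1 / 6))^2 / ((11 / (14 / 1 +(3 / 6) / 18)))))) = 118310707863233523 / 8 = 14788838482904190.38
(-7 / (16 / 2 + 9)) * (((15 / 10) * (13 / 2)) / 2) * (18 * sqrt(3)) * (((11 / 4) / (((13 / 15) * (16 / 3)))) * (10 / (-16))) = 23.27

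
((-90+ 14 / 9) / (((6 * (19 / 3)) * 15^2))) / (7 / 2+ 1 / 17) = -13532 / 4655475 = -0.00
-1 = -1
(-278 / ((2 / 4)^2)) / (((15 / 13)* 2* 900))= -1807 / 3375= -0.54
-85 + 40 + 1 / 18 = -809 / 18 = -44.94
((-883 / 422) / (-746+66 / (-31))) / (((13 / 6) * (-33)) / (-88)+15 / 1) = 0.00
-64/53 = -1.21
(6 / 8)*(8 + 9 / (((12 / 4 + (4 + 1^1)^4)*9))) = 15075 / 2512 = 6.00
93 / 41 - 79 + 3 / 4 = -12461 / 164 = -75.98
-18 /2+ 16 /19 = -8.16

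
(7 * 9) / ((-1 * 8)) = -7.88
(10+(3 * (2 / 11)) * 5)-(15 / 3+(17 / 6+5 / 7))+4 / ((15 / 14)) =6093 / 770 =7.91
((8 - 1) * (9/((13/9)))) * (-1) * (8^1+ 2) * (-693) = 3929310/13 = 302254.62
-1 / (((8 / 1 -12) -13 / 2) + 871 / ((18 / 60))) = -6 / 17357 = -0.00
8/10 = 4/5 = 0.80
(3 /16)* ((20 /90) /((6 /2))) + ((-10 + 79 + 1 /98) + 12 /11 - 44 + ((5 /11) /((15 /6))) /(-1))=1006415 /38808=25.93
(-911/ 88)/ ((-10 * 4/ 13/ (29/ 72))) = 343447/ 253440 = 1.36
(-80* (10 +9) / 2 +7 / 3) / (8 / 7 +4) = -15911 / 108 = -147.32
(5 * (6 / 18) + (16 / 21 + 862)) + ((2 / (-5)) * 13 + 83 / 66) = 1987723 / 2310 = 860.49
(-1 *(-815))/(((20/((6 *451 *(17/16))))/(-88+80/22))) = -9884157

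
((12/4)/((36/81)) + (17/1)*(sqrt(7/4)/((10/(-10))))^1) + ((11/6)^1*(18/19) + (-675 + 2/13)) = -688.85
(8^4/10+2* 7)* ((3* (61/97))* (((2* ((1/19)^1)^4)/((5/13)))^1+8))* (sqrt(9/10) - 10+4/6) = -18857772121104/316028425+3030713376606* sqrt(10)/1580142125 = -53605.88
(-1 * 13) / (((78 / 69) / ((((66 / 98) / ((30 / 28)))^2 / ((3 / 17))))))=-94622 / 3675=-25.75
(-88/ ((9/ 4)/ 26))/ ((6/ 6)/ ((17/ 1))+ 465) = -2.19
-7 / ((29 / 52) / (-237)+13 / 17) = -209508 / 22817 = -9.18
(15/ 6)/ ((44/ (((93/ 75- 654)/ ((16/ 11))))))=-16319/ 640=-25.50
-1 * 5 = -5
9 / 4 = 2.25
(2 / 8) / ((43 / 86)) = 0.50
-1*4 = -4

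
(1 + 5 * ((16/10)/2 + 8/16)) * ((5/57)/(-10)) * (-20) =25/19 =1.32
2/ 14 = 1/ 7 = 0.14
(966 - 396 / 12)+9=942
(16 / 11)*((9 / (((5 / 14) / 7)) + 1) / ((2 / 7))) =49672 / 55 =903.13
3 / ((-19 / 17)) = -2.68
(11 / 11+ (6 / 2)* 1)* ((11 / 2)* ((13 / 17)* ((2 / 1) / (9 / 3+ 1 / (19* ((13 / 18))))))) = 12844 / 1173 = 10.95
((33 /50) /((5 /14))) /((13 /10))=462 /325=1.42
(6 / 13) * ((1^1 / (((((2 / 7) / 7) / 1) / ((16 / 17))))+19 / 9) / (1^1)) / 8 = 3851 / 2652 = 1.45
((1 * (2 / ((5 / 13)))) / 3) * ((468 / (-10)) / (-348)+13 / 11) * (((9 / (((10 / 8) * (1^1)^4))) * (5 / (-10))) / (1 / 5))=-327522 / 7975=-41.07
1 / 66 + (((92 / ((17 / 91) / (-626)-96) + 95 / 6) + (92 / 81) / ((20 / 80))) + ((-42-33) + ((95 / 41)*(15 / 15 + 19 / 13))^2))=-31887995362883080 / 1384268800776147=-23.04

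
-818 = -818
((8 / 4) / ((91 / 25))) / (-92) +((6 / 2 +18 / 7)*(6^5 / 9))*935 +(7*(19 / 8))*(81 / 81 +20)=10766803367 / 2392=4501171.98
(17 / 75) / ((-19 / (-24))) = 0.29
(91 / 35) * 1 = 13 / 5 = 2.60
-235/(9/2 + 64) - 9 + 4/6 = -11.76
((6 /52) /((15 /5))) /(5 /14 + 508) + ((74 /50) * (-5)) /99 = -310892 /4163445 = -0.07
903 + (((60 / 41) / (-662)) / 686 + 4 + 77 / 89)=376112121065 / 414281917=907.87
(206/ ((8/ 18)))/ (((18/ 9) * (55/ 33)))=2781/ 20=139.05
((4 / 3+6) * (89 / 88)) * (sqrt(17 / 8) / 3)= 89 * sqrt(34) / 144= 3.60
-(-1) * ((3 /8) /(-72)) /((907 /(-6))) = 1 /29024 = 0.00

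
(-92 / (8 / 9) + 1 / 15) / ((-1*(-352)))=-3103 / 10560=-0.29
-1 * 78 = -78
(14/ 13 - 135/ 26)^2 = 16.94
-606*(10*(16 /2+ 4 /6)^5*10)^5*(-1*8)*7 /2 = 13391927825250646826871534528919827906560000000000 /282429536481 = 47416881364855292225442520000000000000.00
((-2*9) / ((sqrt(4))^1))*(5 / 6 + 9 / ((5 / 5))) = -177 / 2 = -88.50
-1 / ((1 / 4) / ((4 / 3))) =-16 / 3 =-5.33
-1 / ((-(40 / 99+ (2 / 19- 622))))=-1881 / 1169024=-0.00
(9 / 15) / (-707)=-3 / 3535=-0.00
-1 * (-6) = 6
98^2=9604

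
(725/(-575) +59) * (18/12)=1992/23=86.61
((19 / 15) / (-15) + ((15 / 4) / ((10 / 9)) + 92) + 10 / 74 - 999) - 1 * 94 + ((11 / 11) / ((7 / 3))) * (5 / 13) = -6044899859 / 6060600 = -997.41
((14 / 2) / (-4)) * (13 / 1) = -91 / 4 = -22.75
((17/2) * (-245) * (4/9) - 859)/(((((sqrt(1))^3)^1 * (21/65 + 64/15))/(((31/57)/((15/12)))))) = -25890332/153045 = -169.17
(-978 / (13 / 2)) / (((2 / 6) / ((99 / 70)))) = -638.39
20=20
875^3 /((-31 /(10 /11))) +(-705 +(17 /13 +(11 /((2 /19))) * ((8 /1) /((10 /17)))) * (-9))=-435748614022 /22165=-19659310.36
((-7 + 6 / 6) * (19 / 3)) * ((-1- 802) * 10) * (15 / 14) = 2288550 / 7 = 326935.71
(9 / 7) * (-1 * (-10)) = 90 / 7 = 12.86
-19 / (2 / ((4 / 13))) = -38 / 13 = -2.92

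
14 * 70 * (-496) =-486080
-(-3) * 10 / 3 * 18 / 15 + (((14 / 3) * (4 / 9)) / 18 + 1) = 3187 / 243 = 13.12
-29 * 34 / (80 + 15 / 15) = -986 / 81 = -12.17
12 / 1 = 12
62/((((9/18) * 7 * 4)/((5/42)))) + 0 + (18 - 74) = -16309/294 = -55.47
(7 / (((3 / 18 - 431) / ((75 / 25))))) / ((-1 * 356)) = 63 / 460130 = 0.00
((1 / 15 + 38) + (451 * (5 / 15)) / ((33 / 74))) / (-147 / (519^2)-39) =-505291307 / 52526130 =-9.62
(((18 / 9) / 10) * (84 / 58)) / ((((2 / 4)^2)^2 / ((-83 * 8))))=-446208 / 145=-3077.30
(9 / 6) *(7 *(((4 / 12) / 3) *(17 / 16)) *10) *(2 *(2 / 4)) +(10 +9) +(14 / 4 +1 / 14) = 11749 / 336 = 34.97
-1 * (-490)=490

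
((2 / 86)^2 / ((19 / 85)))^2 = 7225 / 1234187161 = 0.00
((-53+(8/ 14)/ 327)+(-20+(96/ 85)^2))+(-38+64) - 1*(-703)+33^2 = 28879977949/ 16538025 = 1746.28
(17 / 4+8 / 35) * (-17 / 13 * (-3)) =31977 / 1820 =17.57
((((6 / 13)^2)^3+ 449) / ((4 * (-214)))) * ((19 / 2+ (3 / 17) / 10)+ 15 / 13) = -3194576464178 / 570697762115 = -5.60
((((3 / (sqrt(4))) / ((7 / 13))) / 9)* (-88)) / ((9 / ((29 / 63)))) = -16588 / 11907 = -1.39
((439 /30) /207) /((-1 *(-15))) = 439 /93150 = 0.00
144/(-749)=-144/749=-0.19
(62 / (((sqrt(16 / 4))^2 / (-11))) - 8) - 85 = -527 / 2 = -263.50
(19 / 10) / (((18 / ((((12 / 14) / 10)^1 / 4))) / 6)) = 19 / 1400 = 0.01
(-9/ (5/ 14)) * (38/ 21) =-45.60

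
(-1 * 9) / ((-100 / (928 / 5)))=2088 / 125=16.70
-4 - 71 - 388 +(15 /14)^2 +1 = -90327 /196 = -460.85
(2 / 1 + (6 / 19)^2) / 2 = 379 / 361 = 1.05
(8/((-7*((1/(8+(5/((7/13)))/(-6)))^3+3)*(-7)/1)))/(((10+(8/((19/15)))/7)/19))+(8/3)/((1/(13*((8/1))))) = 28056459354228/101130575525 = 277.43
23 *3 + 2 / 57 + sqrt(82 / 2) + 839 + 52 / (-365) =sqrt(41) + 18888706 / 20805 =914.30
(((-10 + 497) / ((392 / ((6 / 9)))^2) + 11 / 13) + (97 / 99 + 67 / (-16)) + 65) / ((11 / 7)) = 258083491 / 6474468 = 39.86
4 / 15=0.27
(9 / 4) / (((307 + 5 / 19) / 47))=2679 / 7784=0.34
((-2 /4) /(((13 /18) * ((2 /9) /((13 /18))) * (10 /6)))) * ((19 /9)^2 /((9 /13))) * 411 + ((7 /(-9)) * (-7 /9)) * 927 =-180667 /60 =-3011.12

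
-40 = -40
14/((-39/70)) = -980/39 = -25.13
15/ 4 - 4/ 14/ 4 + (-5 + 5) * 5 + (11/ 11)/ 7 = 3.82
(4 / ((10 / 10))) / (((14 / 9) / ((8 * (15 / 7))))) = 2160 / 49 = 44.08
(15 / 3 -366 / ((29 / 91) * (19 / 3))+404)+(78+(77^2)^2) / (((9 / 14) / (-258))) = -23320719380753 / 1653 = -14108118197.67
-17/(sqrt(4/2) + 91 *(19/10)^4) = -2016065870000/140640685542521 + 1700000000 *sqrt(2)/140640685542521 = -0.01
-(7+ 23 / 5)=-58 / 5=-11.60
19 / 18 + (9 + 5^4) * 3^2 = 102727 / 18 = 5707.06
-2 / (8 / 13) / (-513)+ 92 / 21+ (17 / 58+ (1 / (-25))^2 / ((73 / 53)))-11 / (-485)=8672350976021 / 1843520647500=4.70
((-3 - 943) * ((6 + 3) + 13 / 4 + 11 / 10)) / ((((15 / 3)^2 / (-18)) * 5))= 1136619 / 625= 1818.59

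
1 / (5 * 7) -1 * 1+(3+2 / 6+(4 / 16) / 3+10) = 5227 / 420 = 12.45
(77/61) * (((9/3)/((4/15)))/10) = 1.42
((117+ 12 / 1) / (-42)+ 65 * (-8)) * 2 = -7323 / 7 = -1046.14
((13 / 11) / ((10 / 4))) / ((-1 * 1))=-0.47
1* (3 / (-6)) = -1 / 2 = -0.50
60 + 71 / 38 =2351 / 38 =61.87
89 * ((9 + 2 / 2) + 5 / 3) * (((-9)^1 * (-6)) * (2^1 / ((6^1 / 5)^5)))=9734375 / 216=45066.55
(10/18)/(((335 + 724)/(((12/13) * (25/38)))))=250/784719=0.00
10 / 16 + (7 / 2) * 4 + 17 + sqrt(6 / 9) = sqrt(6) / 3 + 253 / 8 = 32.44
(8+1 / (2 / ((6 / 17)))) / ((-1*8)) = -139 / 136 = -1.02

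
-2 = -2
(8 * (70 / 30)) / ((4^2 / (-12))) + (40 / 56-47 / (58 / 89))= -34675 / 406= -85.41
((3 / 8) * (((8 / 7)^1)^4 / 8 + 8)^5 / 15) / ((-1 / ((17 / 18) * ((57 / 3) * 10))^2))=-194455224071287359808000000 / 6463173570106572081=-30086647.37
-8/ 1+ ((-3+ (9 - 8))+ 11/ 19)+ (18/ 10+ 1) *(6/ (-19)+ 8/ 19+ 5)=463/ 95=4.87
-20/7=-2.86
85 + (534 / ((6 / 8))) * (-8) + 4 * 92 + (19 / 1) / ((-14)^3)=-14386811 / 2744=-5243.01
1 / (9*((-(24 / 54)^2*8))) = -9 / 128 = -0.07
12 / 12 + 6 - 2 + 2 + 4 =11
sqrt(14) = 3.74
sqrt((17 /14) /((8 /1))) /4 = sqrt(119) /112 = 0.10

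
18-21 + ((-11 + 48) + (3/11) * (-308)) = -50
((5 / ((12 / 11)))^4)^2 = 83733937890625 / 429981696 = 194738.38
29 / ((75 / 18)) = 174 / 25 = 6.96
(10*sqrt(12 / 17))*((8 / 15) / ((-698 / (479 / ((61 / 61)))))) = -7664*sqrt(51) / 17799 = -3.07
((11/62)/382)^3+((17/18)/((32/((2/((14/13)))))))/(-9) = -5734393122713/941582176743096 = -0.01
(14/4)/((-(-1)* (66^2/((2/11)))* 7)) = 1/47916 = 0.00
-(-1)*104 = 104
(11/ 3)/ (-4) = -11/ 12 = -0.92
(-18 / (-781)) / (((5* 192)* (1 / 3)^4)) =243 / 124960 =0.00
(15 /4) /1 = 15 /4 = 3.75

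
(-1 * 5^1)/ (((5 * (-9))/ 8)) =8/ 9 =0.89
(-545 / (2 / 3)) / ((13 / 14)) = -11445 / 13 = -880.38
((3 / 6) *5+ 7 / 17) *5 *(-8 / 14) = -990 / 119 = -8.32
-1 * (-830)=830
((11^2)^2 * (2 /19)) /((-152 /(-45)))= 658845 /1444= 456.26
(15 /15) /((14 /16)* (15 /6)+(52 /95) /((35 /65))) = 10640 /34091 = 0.31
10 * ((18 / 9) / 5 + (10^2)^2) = 100004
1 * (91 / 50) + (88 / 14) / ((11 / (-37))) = -19.32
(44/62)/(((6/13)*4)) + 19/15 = 3071/1860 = 1.65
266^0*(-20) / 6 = -10 / 3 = -3.33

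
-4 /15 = -0.27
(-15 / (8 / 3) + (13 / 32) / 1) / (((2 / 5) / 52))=-10855 / 16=-678.44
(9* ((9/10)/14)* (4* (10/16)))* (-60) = -1215/14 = -86.79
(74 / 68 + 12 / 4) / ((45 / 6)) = 139 / 255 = 0.55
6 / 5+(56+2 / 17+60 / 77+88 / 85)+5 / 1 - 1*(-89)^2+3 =-7853.87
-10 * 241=-2410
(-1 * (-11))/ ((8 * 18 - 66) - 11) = 11/ 67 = 0.16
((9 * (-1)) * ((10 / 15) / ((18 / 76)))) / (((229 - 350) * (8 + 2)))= 38 / 1815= 0.02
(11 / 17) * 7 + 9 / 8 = 769 / 136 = 5.65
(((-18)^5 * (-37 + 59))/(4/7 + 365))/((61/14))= -1357969536/52033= -26098.24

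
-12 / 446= -6 / 223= -0.03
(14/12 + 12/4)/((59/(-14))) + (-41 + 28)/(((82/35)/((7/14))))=-109235/29028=-3.76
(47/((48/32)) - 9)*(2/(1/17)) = 2278/3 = 759.33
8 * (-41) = -328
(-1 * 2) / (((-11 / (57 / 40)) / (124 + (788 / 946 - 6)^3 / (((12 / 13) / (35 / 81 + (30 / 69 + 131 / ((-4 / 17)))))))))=233735500148218894 / 10843237408905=21555.88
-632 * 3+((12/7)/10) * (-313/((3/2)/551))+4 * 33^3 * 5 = 24399688/35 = 697133.94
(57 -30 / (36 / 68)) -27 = -80 / 3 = -26.67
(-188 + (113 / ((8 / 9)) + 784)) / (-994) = -5785 / 7952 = -0.73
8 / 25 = 0.32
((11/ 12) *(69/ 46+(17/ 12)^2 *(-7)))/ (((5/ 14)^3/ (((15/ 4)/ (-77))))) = 88543/ 7200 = 12.30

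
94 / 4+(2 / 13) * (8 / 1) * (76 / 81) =51923 / 2106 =24.65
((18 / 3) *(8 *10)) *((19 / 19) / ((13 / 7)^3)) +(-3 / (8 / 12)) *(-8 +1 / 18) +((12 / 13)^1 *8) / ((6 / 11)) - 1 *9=115.23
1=1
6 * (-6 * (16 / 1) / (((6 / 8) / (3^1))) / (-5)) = 2304 / 5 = 460.80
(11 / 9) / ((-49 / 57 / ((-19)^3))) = 1433531 / 147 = 9751.91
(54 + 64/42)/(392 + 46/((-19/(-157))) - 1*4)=11077/153237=0.07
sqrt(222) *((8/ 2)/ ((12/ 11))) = 11 *sqrt(222)/ 3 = 54.63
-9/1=-9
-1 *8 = -8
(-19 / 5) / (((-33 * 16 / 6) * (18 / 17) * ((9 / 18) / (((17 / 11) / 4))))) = 5491 / 174240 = 0.03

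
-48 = -48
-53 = -53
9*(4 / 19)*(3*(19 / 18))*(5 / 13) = 30 / 13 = 2.31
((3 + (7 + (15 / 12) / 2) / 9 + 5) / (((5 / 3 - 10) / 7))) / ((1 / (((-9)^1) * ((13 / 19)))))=173901 / 3800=45.76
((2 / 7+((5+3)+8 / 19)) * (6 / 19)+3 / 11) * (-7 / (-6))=28003 / 7942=3.53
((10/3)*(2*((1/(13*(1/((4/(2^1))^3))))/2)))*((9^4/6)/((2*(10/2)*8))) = 729/26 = 28.04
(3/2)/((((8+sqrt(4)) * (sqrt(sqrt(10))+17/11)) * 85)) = -1331 * sqrt(10)/2096300 - 3179/2096300+2057 * 10^(1/4)/2096300+14641 * 10^(3/4)/35637100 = 0.00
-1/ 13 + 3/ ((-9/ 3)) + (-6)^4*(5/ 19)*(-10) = -842666/ 247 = -3411.60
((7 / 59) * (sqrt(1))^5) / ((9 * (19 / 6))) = 14 / 3363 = 0.00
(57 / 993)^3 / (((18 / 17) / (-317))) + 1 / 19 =-49535431 / 12402524322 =-0.00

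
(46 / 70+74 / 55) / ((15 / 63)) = 8.41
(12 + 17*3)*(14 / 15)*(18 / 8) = 1323 / 10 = 132.30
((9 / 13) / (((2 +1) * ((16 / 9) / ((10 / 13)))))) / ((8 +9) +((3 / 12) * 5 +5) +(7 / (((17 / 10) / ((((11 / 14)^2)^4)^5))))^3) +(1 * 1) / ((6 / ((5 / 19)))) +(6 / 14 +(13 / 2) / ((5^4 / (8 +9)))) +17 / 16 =16524689456081363663070317867144727157877152942606013890248710126406087770395164292651418908613187008998274027276689629398404159294354672639507758347 / 9629627682916307344590136340843119997297313116982897428573166207611440147166785573313005690095742829482254956017448958152518660414263278222351790000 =1.72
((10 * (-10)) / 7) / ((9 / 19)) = -1900 / 63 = -30.16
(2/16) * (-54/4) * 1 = -27/16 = -1.69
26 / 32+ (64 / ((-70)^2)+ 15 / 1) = 310181 / 19600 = 15.83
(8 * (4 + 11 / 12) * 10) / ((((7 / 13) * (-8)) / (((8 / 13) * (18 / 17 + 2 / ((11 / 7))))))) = -131.01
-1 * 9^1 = -9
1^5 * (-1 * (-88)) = 88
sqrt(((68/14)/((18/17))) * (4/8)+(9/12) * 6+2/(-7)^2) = sqrt(3014)/21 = 2.61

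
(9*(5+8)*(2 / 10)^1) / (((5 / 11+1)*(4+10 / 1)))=1.15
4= 4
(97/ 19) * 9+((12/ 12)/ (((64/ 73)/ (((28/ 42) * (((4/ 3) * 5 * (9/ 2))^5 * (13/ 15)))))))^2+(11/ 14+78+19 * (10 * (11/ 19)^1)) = 68218414966468689/ 266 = 256460206640859.73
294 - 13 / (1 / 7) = 203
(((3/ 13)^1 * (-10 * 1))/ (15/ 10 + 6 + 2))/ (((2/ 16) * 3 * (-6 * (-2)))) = -40/ 741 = -0.05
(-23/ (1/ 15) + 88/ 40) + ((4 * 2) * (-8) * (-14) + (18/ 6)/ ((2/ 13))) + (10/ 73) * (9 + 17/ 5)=419311/ 730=574.40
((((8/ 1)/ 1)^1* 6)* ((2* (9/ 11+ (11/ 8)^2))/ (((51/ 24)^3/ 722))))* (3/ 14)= 4192.79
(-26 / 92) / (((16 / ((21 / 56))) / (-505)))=19695 / 5888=3.34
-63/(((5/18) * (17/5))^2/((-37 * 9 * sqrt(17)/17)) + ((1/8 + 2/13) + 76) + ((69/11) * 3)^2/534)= -4423641826575339642410136/5402600648561822589679669 - 154001547811114187184 * sqrt(17)/5402600648561822589679669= -0.82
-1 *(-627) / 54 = 11.61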